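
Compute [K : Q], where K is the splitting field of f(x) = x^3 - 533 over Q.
[K : Q] = 6

The roots of x^3 - 533 are ∛533, ω∛533, ω^2∛533 where ω = e^(2πi/3) is a primitive cube root of unity, so K = Q(∛533, ω). Now [Q(∛533):Q] = 3 (since 533 is not a perfect cube, x^3 - 533 is irreducible) and [Q(ω):Q] = 2. Both 2 and 3 divide [K:Q], and [K:Q] ≤ 3·2 = 6, so [K:Q] = 6. (Equivalently: Q(∛533) ⊂ R but ω ∉ R, so [K : Q(∛533)] = 2.)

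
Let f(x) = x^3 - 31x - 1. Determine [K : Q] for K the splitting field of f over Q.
[K : Q] = 6

By the rational root test, any rational root of the monic integer polynomial f(x) = x^3 - 31x - 1 must be an integer dividing the constant term -1, i.e. one of ±{1}. Evaluating: f(1) = -31, f(-1) = 29; none is 0, so f has no rational root and is therefore irreducible over Q (a cubic with no linear factor over a field is irreducible). For an irreducible cubic, the Galois group is A_3 or S_3 according as the discriminant disc(f) = -4a^3 - 27b^2 = -4·(-31)^3 - 27·(-1)^2 = 119137 is or is not a square in Q. Here disc(f) = 119137 is not a perfect square in Q, so the Galois group of f over Q is not contained in A_3 and must be all of S_3. The splitting field has degree |S_3| = 6 over Q, so [K : Q] = 6.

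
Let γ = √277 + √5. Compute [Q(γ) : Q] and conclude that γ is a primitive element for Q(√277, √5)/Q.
[Q(γ) : Q] = 4 (equivalently, Q(γ) = Q(√277, √5))

Obviously Q(γ) ⊆ Q(√277, √5), and [Q(√277, √5):Q] = 4 (since 277, 5 are distinct squarefree integers > 1 with 1385 not a perfect square). To show equality we compute the minimal polynomial of γ. From γ = √277 + √5: γ^2 = 277 + 2√(1385) + 5 = 282 + 2√(1385), so γ^2 - 282 = 2√(1385); squaring, (γ^2 - 282)^2 = 4·1385, i.e. γ^4 - 564γ^2 + 79524 - 5540 = 0, i.e. γ^4 - 564γ^2 + 73984 = 0. So γ is a root of x^4 - 564x^2 + 73984. This polynomial is irreducible over Q: it has no rational root (each ±√277 ± √5 is irrational), and any factorization into two quadratics over Q would force √(1385) ∈ Q (pairing opposite roots) or √277, √5 ∈ Q (other pairings), all impossible. Hence [Q(γ):Q] = 4 = [Q(√277, √5):Q], so Q(γ) = Q(√277, √5).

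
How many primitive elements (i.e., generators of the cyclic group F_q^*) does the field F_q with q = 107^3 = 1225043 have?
There are φ(1225042) = 471744 primitive elements

F_q^* is cyclic of order q - 1 = 1225042. A cyclic group of order m has exactly φ(m) generators. Here m = 1225042 = 2 · 7 · 13 · 53 · 127, so the number of primitive elements is φ(1225042) = 471744.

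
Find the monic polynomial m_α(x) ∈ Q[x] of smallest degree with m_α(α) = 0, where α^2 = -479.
m_α(x) = x^2 + 479

α satisfies α^2 + 479 = 0, so x^2 + 479 annihilates α. Since d = -479 is squarefree and ≠ 1, it is not a perfect square in Q, so x^2 + 479 has no rational root and is therefore irreducible over Q (a degree-2 polynomial over a field is irreducible iff it has no root). Hence m_α(x) = x^2 + 479.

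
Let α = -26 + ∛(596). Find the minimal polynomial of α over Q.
m_α(x) = x^3 + 78x^2 + 2028x + 16980

Set β = α + 26 = ∛(596), so β^3 = 596. Then (α + 26)^3 - 596 = 0, i.e. α is a root of g(x) = (x + 26)^3 - 596 = x^3 + 78x^2 + 2028x + 16980. Since g(x) = h(x + 26) where h(x) = x^3 - 596, and h is irreducible over Q (because 596 is not a perfect cube, so h has no rational root, and a monic cubic with no rational root is irreducible), g is also irreducible (irreducibility is preserved under the substitution x → x + 26). Hence m_α(x) = x^3 + 78x^2 + 2028x + 16980.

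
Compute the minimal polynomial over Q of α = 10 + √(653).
m_α(x) = x^2 - 20x - 553

From α - 10 = √(653), squaring gives (α - 10)^2 = 653, i.e. α^2 - 20α + 100 = 653, so α^2 - 20α - 553 = 0. The discriminant of x^2 - 20x - 553 is (-20)^2 - 4·(-553) = 400 + 2212 = 2612, and 4·(653) is not a perfect square in Q since 653 is squarefree and ≠ 1. Hence x^2 - 20x - 553 is irreducible over Q and is the minimal polynomial of α.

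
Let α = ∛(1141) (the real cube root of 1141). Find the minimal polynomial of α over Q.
m_α(x) = x^3 - 1141

α satisfies α^3 = 1141, so x^3 - 1141 annihilates α. By the rational root test, a rational root p/q (in lowest terms) of x^3 - 1141 would satisfy p^3 = 1141 q^3, forcing q = 1 and p^3 = 1141; but 1141 is not a perfect cube, contradiction. A monic cubic over Q with no rational root is irreducible (any nontrivial factorization would include a linear factor). Hence x^3 - 1141 is the minimal polynomial of α, and in particular [Q(α):Q] = 3.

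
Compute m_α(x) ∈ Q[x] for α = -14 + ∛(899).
m_α(x) = x^3 + 42x^2 + 588x + 1845

Set β = α + 14 = ∛(899), so β^3 = 899. Then (α + 14)^3 - 899 = 0, i.e. α is a root of g(x) = (x + 14)^3 - 899 = x^3 + 42x^2 + 588x + 1845. Since g(x) = h(x + 14) where h(x) = x^3 - 899, and h is irreducible over Q (because 899 is not a perfect cube, so h has no rational root, and a monic cubic with no rational root is irreducible), g is also irreducible (irreducibility is preserved under the substitution x → x + 14). Hence m_α(x) = x^3 + 42x^2 + 588x + 1845.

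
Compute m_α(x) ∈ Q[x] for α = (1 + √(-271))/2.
m_α(x) = x^2 - x + 68

From 2α - 1 = √(-271), squaring gives (2α - 1)^2 = -271, i.e. 4α^2 - 4α + 1 = -271, so α^2 - α + (1 + 271)/4 = 0. Since -271 ≡ 1 (mod 4), (1 + 271)/4 = 68 ∈ Z. The polynomial x^2 - x + 68 has discriminant 1 - 4·(68) = -271, which is not a perfect square in Q (d = -271 is squarefree and ≠ 1), so x^2 - x + 68 is irreducible over Q. It is the minimal polynomial of α.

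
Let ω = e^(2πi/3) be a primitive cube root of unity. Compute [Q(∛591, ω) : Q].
[Q(∛591, ω) : Q] = 6

[Q(∛591):Q] = 3 (min poly x^3 - 591, irreducible since 591 is not a perfect cube). [Q(ω):Q] = 2 (min poly x^2 + x + 1). Since Q(∛591) ⊂ R and ω ∉ R, we have ω ∉ Q(∛591), so x^2 + x + 1 remains irreducible over Q(∛591) and [Q(∛591, ω) : Q(∛591)] = 2. By the tower law, [Q(∛591, ω) : Q] = 3 · 2 = 6. (In fact Q(∛591, ω) is the splitting field of x^3 - 591 over Q.)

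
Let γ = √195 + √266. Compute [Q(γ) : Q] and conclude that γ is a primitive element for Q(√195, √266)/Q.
[Q(γ) : Q] = 4 (equivalently, Q(γ) = Q(√195, √266))

Obviously Q(γ) ⊆ Q(√195, √266), and [Q(√195, √266):Q] = 4 (since 195, 266 are distinct squarefree integers > 1 with 51870 not a perfect square). To show equality we compute the minimal polynomial of γ. From γ = √195 + √266: γ^2 = 195 + 2√(51870) + 266 = 461 + 2√(51870), so γ^2 - 461 = 2√(51870); squaring, (γ^2 - 461)^2 = 4·51870, i.e. γ^4 - 922γ^2 + 212521 - 207480 = 0, i.e. γ^4 - 922γ^2 + 5041 = 0. So γ is a root of x^4 - 922x^2 + 5041. This polynomial is irreducible over Q: it has no rational root (each ±√195 ± √266 is irrational), and any factorization into two quadratics over Q would force √(51870) ∈ Q (pairing opposite roots) or √195, √266 ∈ Q (other pairings), all impossible. Hence [Q(γ):Q] = 4 = [Q(√195, √266):Q], so Q(γ) = Q(√195, √266).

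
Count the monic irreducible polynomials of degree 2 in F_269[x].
There are 36046 monic irreducible polynomials of degree 2 over F_269

Each element of F_{269^2} that lies in no proper subfield is a root of exactly one monic irreducible of degree 2 over F_269, and each such polynomial has 2 distinct roots in F_{269^2}. By Möbius inversion the count is N_269(2) = (1/2) Σ_{d|2} μ(2/d) · 269^d = (1/2)(μ(2)·269^1 + μ(1)·269^2) = 72092/2 = 36046.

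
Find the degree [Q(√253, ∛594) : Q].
[Q(√253, ∛594) : Q] = 6

Let L = Q(√253, ∛594). Since Q(√253) ⊂ L and [Q(√253):Q] = 2, the tower law gives 2 | [L:Q]. Likewise Q(∛594) ⊂ L with [Q(∛594):Q] = 3 (because 594 is not a perfect cube), so 3 | [L:Q]. As gcd(2,3) = 1, [L:Q] is divisible by 6. Conversely L is generated over Q by √253 and ∛594, so [L:Q] ≤ 2·3 = 6. Therefore [Q(√253, ∛594) : Q] = 6.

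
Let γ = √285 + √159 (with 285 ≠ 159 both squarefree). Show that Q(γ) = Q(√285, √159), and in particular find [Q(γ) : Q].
[Q(γ) : Q] = 4 (equivalently, Q(γ) = Q(√285, √159))

Obviously Q(γ) ⊆ Q(√285, √159), and [Q(√285, √159):Q] = 4 (since 285, 159 are distinct squarefree integers > 1 with 45315 not a perfect square). To show equality we compute the minimal polynomial of γ. From γ = √285 + √159: γ^2 = 285 + 2√(45315) + 159 = 444 + 2√(45315), so γ^2 - 444 = 2√(45315); squaring, (γ^2 - 444)^2 = 4·45315, i.e. γ^4 - 888γ^2 + 197136 - 181260 = 0, i.e. γ^4 - 888γ^2 + 15876 = 0. So γ is a root of x^4 - 888x^2 + 15876. This polynomial is irreducible over Q: it has no rational root (each ±√285 ± √159 is irrational), and any factorization into two quadratics over Q would force √(45315) ∈ Q (pairing opposite roots) or √285, √159 ∈ Q (other pairings), all impossible. Hence [Q(γ):Q] = 4 = [Q(√285, √159):Q], so Q(γ) = Q(√285, √159).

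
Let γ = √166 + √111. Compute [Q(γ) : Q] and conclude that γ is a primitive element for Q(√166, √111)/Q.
[Q(γ) : Q] = 4 (equivalently, Q(γ) = Q(√166, √111))

Obviously Q(γ) ⊆ Q(√166, √111), and [Q(√166, √111):Q] = 4 (since 166, 111 are distinct squarefree integers > 1 with 18426 not a perfect square). To show equality we compute the minimal polynomial of γ. From γ = √166 + √111: γ^2 = 166 + 2√(18426) + 111 = 277 + 2√(18426), so γ^2 - 277 = 2√(18426); squaring, (γ^2 - 277)^2 = 4·18426, i.e. γ^4 - 554γ^2 + 76729 - 73704 = 0, i.e. γ^4 - 554γ^2 + 3025 = 0. So γ is a root of x^4 - 554x^2 + 3025. This polynomial is irreducible over Q: it has no rational root (each ±√166 ± √111 is irrational), and any factorization into two quadratics over Q would force √(18426) ∈ Q (pairing opposite roots) or √166, √111 ∈ Q (other pairings), all impossible. Hence [Q(γ):Q] = 4 = [Q(√166, √111):Q], so Q(γ) = Q(√166, √111).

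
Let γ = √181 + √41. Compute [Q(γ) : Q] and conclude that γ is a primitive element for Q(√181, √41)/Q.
[Q(γ) : Q] = 4 (equivalently, Q(γ) = Q(√181, √41))

Obviously Q(γ) ⊆ Q(√181, √41), and [Q(√181, √41):Q] = 4 (since 181, 41 are distinct squarefree integers > 1 with 7421 not a perfect square). To show equality we compute the minimal polynomial of γ. From γ = √181 + √41: γ^2 = 181 + 2√(7421) + 41 = 222 + 2√(7421), so γ^2 - 222 = 2√(7421); squaring, (γ^2 - 222)^2 = 4·7421, i.e. γ^4 - 444γ^2 + 49284 - 29684 = 0, i.e. γ^4 - 444γ^2 + 19600 = 0. So γ is a root of x^4 - 444x^2 + 19600. This polynomial is irreducible over Q: it has no rational root (each ±√181 ± √41 is irrational), and any factorization into two quadratics over Q would force √(7421) ∈ Q (pairing opposite roots) or √181, √41 ∈ Q (other pairings), all impossible. Hence [Q(γ):Q] = 4 = [Q(√181, √41):Q], so Q(γ) = Q(√181, √41).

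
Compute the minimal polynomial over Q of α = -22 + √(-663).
m_α(x) = x^2 + 44x + 1147

From α + 22 = √(-663), squaring gives (α + 22)^2 = -663, i.e. α^2 + 44α + 484 = -663, so α^2 + 44α + 1147 = 0. The discriminant of x^2 + 44x + 1147 is (44)^2 - 4·(1147) = 1936 - 4588 = -2652, and 4·(-663) is not a perfect square in Q since -663 is squarefree and ≠ 1. Hence x^2 + 44x + 1147 is irreducible over Q and is the minimal polynomial of α.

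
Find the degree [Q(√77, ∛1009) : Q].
[Q(√77, ∛1009) : Q] = 6

Let L = Q(√77, ∛1009). Since Q(√77) ⊂ L and [Q(√77):Q] = 2, the tower law gives 2 | [L:Q]. Likewise Q(∛1009) ⊂ L with [Q(∛1009):Q] = 3 (because 1009 is not a perfect cube), so 3 | [L:Q]. As gcd(2,3) = 1, [L:Q] is divisible by 6. Conversely L is generated over Q by √77 and ∛1009, so [L:Q] ≤ 2·3 = 6. Therefore [Q(√77, ∛1009) : Q] = 6.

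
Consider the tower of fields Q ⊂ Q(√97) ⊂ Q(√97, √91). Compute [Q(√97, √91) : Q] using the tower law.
[Q(√97, √91) : Q] = 4

[Q(√97):Q] = 2 (min poly x^2 - 97, irreducible since 97 is squarefree > 1). For the top step, suppose √91 ∈ Q(√97), say √91 = c + d√97 with c, d ∈ Q. Squaring: 91 = c^2 + 97d^2 + 2cd√97. Since √97 ∉ Q this forces 2cd = 0. If d = 0 then √91 = c ∈ Q, contradicting 91 squarefree > 1. If c = 0 then 91 = 97d^2, so 97·91 = (97d)^2 is a perfect square in Q — but 97·91 = 8827 is not a perfect square (since 97 and 91 are distinct squarefree integers). Contradiction. Hence √91 ∉ Q(√97), so x^2 - 91 stays irreducible over Q(√97) and [Q(√97, √91) : Q(√97)] = 2. By the tower law, [Q(√97, √91) : Q] = 2 · 2 = 4.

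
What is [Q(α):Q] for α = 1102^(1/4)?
[Q(α):Q] = 4

α is a root of x^4 - 1102. By Eisenstein's criterion at the prime p = 2 (which divides the constant term 1102 but p^2 = 4 does not, since 1102 is squarefree), x^4 - 1102 is irreducible over Q. Hence [Q(α):Q] = 4.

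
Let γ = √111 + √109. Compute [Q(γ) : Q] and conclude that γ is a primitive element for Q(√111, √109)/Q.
[Q(γ) : Q] = 4 (equivalently, Q(γ) = Q(√111, √109))

Obviously Q(γ) ⊆ Q(√111, √109), and [Q(√111, √109):Q] = 4 (since 111, 109 are distinct squarefree integers > 1 with 12099 not a perfect square). To show equality we compute the minimal polynomial of γ. From γ = √111 + √109: γ^2 = 111 + 2√(12099) + 109 = 220 + 2√(12099), so γ^2 - 220 = 2√(12099); squaring, (γ^2 - 220)^2 = 4·12099, i.e. γ^4 - 440γ^2 + 48400 - 48396 = 0, i.e. γ^4 - 440γ^2 + 4 = 0. So γ is a root of x^4 - 440x^2 + 4. This polynomial is irreducible over Q: it has no rational root (each ±√111 ± √109 is irrational), and any factorization into two quadratics over Q would force √(12099) ∈ Q (pairing opposite roots) or √111, √109 ∈ Q (other pairings), all impossible. Hence [Q(γ):Q] = 4 = [Q(√111, √109):Q], so Q(γ) = Q(√111, √109).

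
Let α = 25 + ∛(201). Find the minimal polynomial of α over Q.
m_α(x) = x^3 - 75x^2 + 1875x - 15826

Set β = α - 25 = ∛(201), so β^3 = 201. Then (α - 25)^3 - 201 = 0, i.e. α is a root of g(x) = (x - 25)^3 - 201 = x^3 - 75x^2 + 1875x - 15826. Since g(x) = h(x - 25) where h(x) = x^3 - 201, and h is irreducible over Q (because 201 is not a perfect cube, so h has no rational root, and a monic cubic with no rational root is irreducible), g is also irreducible (irreducibility is preserved under the substitution x → x - 25). Hence m_α(x) = x^3 - 75x^2 + 1875x - 15826.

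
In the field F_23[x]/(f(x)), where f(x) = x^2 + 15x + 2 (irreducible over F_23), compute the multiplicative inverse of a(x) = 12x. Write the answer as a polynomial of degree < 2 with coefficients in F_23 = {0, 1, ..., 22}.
a(x)^(-1) ≡ 22x + 8 (mod f(x))

Since f is irreducible over F_23, F_23[x]/(f) is a field and a(x) ≠ 0 has an inverse. Apply the extended Euclidean algorithm to f(x) and a(x) in F_23[x]: f(x) = (2x + 7)·a(x) + (2). The last nonzero remainder is the constant 2 = gcd(f, a) in F_23. Back-substituting through the division chain expresses 2 = s(x)·a(x) + t(x)·f(x) with s(x) ≡ 21x + 16 (mod f), so (21x + 16)·a(x) ≡ 2 (mod f). Multiplying by 2^(-1) ≡ 12 in F_23 gives a(x)^(-1) ≡ 12·(21x + 16) ≡ 22x + 8 (mod f). Check: (12x)·(22x + 8) = 11x^2 + 4x ≡ 1 (mod x^2 + 15x + 2).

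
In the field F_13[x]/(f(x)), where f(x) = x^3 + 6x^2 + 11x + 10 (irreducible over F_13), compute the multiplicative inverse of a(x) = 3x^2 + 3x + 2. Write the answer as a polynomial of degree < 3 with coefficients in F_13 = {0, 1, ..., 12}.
a(x)^(-1) ≡ 2x^2 + 3x + 6 (mod f(x))

Since f is irreducible over F_13, F_13[x]/(f) is a field and a(x) ≠ 0 has an inverse. Apply the extended Euclidean algorithm to f(x) and a(x) in F_13[x]: f(x) = (9x + 6)·a(x) + (x + 11);  a(x) = (3x + 9)·(x + 11) + (7). The last nonzero remainder is the constant 7 = gcd(f, a) in F_13. Back-substituting through the division chain expresses 7 = s(x)·a(x) + t(x)·f(x) with s(x) ≡ x^2 + 8x + 3 (mod f), so (x^2 + 8x + 3)·a(x) ≡ 7 (mod f). Multiplying by 7^(-1) ≡ 2 in F_13 gives a(x)^(-1) ≡ 2·(x^2 + 8x + 3) ≡ 2x^2 + 3x + 6 (mod f). Check: (3x^2 + 3x + 2)·(2x^2 + 3x + 6) = 6x^4 + 2x^3 + 5x^2 + 11x + 12 ≡ 1 (mod x^3 + 6x^2 + 11x + 10).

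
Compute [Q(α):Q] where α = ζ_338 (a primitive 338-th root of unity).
[Q(α):Q] = 156

The minimal polynomial of ζ_338 over Q is the 338-th cyclotomic polynomial Φ_338(x), which is irreducible over Q and has degree φ(338) = 156. Hence [Q(α):Q] = φ(338) = 156.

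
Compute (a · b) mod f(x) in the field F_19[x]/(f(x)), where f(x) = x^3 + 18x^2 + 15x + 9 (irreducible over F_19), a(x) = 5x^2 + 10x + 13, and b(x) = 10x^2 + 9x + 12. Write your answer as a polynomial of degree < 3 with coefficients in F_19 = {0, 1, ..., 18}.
a · b ≡ 10x^2 + 16x + 16 (mod f(x))

Multiply in F_19[x]: a(x)·b(x) = (5x^2 + 10x + 13)·(10x^2 + 9x + 12) = 12x^4 + 12x^3 + 14x^2 + 9x + 4. This has degree ≥ 3, so divide by f(x) over F_19: 12x^4 + 12x^3 + 14x^2 + 9x + 4 = (12x + 5)·(x^3 + 18x^2 + 15x + 9) + (10x^2 + 16x + 16). Hence a·b ≡ 10x^2 + 16x + 16 (mod f). (F_19[x]/(f) is a field with 19^3 = 6859 elements since f is irreducible of degree 3.)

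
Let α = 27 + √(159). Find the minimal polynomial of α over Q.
m_α(x) = x^2 - 54x + 570

From α - 27 = √(159), squaring gives (α - 27)^2 = 159, i.e. α^2 - 54α + 729 = 159, so α^2 - 54α + 570 = 0. The discriminant of x^2 - 54x + 570 is (-54)^2 - 4·(570) = 2916 - 2280 = 636, and 4·(159) is not a perfect square in Q since 159 is squarefree and ≠ 1. Hence x^2 - 54x + 570 is irreducible over Q and is the minimal polynomial of α.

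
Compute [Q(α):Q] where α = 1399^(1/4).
[Q(α):Q] = 4

α is a root of x^4 - 1399. By Eisenstein's criterion at the prime p = 1399 (which divides the constant term 1399 but p^2 = 1957201 does not, since 1399 is squarefree), x^4 - 1399 is irreducible over Q. Hence [Q(α):Q] = 4.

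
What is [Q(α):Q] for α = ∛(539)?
[Q(α):Q] = 3

The minimal polynomial of α is x^3 - 539, irreducible over Q since 539 is not a perfect cube (so x^3 - 539 has no rational root). Hence [Q(α):Q] = deg(m_α) = 3.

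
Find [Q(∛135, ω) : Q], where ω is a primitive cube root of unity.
[Q(∛135, ω) : Q] = 6

[Q(∛135):Q] = 3 (min poly x^3 - 135, irreducible since 135 is not a perfect cube). [Q(ω):Q] = 2 (min poly x^2 + x + 1). Since Q(∛135) ⊂ R and ω ∉ R, we have ω ∉ Q(∛135), so x^2 + x + 1 remains irreducible over Q(∛135) and [Q(∛135, ω) : Q(∛135)] = 2. By the tower law, [Q(∛135, ω) : Q] = 3 · 2 = 6. (In fact Q(∛135, ω) is the splitting field of x^3 - 135 over Q.)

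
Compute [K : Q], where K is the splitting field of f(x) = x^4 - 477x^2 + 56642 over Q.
[K : Q] = 4

Solving the quadratic in x^2: x^2 = (477 ± √(477^2 - 4·56642))/2 = (477 ± √961)/2 = (477 ± 31)/2, giving x^2 = 254 or x^2 = 223. So f(x) = (x^2 - 254)(x^2 - 223) and the roots of f are ±√254, ±√223. Hence the splitting field is K = Q(√254, √223). Since 254 and 223 are distinct squarefree integers > 1, their product 56642 is not a perfect square, so √223 ∉ Q(√254). By the tower law [K:Q] = [Q(√254,√223):Q(√254)] · [Q(√254):Q] = 2 · 2 = 4.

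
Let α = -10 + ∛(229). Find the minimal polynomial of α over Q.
m_α(x) = x^3 + 30x^2 + 300x + 771

Set β = α + 10 = ∛(229), so β^3 = 229. Then (α + 10)^3 - 229 = 0, i.e. α is a root of g(x) = (x + 10)^3 - 229 = x^3 + 30x^2 + 300x + 771. Since g(x) = h(x + 10) where h(x) = x^3 - 229, and h is irreducible over Q (because 229 is not a perfect cube, so h has no rational root, and a monic cubic with no rational root is irreducible), g is also irreducible (irreducibility is preserved under the substitution x → x + 10). Hence m_α(x) = x^3 + 30x^2 + 300x + 771.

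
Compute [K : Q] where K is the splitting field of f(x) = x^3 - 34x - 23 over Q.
[K : Q] = 6

By the rational root test, any rational root of the monic integer polynomial f(x) = x^3 - 34x - 23 must be an integer dividing the constant term -23, i.e. one of ±{1, 23}. Evaluating: f(1) = -56, f(-1) = 10, f(23) = 11362, f(-23) = -11408; none is 0, so f has no rational root and is therefore irreducible over Q (a cubic with no linear factor over a field is irreducible). For an irreducible cubic, the Galois group is A_3 or S_3 according as the discriminant disc(f) = -4a^3 - 27b^2 = -4·(-34)^3 - 27·(-23)^2 = 142933 is or is not a square in Q. Here disc(f) = 142933 is not a perfect square in Q, so the Galois group of f over Q is not contained in A_3 and must be all of S_3. The splitting field has degree |S_3| = 6 over Q, so [K : Q] = 6.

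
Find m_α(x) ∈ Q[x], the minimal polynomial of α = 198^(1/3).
m_α(x) = x^3 - 198

α satisfies α^3 = 198, so x^3 - 198 annihilates α. By the rational root test, a rational root p/q (in lowest terms) of x^3 - 198 would satisfy p^3 = 198 q^3, forcing q = 1 and p^3 = 198; but 198 is not a perfect cube, contradiction. A monic cubic over Q with no rational root is irreducible (any nontrivial factorization would include a linear factor). Hence x^3 - 198 is the minimal polynomial of α, and in particular [Q(α):Q] = 3.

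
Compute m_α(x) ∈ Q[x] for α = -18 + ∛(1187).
m_α(x) = x^3 + 54x^2 + 972x + 4645

Set β = α + 18 = ∛(1187), so β^3 = 1187. Then (α + 18)^3 - 1187 = 0, i.e. α is a root of g(x) = (x + 18)^3 - 1187 = x^3 + 54x^2 + 972x + 4645. Since g(x) = h(x + 18) where h(x) = x^3 - 1187, and h is irreducible over Q (because 1187 is not a perfect cube, so h has no rational root, and a monic cubic with no rational root is irreducible), g is also irreducible (irreducibility is preserved under the substitution x → x + 18). Hence m_α(x) = x^3 + 54x^2 + 972x + 4645.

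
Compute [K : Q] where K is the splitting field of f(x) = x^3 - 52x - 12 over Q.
[K : Q] = 6

By the rational root test, any rational root of the monic integer polynomial f(x) = x^3 - 52x - 12 must be an integer dividing the constant term -12, i.e. one of ±{1, 2, 3, 4, 6, 12}. Evaluating: f(1) = -63, f(-1) = 39, f(2) = -108, f(-2) = 84, f(3) = -141, f(-3) = 117, f(4) = -156, f(-4) = 132, f(6) = -108, f(-6) = 84, f(12) = 1092, f(-12) = -1116; none is 0, so f has no rational root and is therefore irreducible over Q (a cubic with no linear factor over a field is irreducible). For an irreducible cubic, the Galois group is A_3 or S_3 according as the discriminant disc(f) = -4a^3 - 27b^2 = -4·(-52)^3 - 27·(-12)^2 = 558544 is or is not a square in Q. Here disc(f) = 558544 is not a perfect square in Q, so the Galois group of f over Q is not contained in A_3 and must be all of S_3. The splitting field has degree |S_3| = 6 over Q, so [K : Q] = 6.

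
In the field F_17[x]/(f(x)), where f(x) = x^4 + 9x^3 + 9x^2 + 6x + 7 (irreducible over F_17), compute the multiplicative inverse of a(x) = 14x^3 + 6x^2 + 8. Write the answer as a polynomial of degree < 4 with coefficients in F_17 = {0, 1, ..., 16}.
a(x)^(-1) ≡ 16x^3 + 15x^2 + 13x (mod f(x))

Since f is irreducible over F_17, F_17[x]/(f) is a field and a(x) ≠ 0 has an inverse. Apply the extended Euclidean algorithm to f(x) and a(x) in F_17[x]: f(x) = (11x + 2)·a(x) + (14x^2 + 3x + 8);  a(x) = (x + 16)·(14x^2 + 3x + 8) + (12x + 16);  (14x^2 + 3x + 8) = (4x + 2)·(12x + 16) + (10). The last nonzero remainder is the constant 10 = gcd(f, a) in F_17. Back-substituting through the division chain expresses 10 = s(x)·a(x) + t(x)·f(x) with s(x) ≡ 7x^3 + 14x^2 + 11x (mod f), so (7x^3 + 14x^2 + 11x)·a(x) ≡ 10 (mod f). Multiplying by 10^(-1) ≡ 12 in F_17 gives a(x)^(-1) ≡ 12·(7x^3 + 14x^2 + 11x) ≡ 16x^3 + 15x^2 + 13x (mod f). Check: (14x^3 + 6x^2 + 8)·(16x^3 + 15x^2 + 13x) = 3x^6 + 2x^3 + x^2 + 2x ≡ 1 (mod x^4 + 9x^3 + 9x^2 + 6x + 7).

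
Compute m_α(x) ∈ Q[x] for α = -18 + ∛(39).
m_α(x) = x^3 + 54x^2 + 972x + 5793

Set β = α + 18 = ∛(39), so β^3 = 39. Then (α + 18)^3 - 39 = 0, i.e. α is a root of g(x) = (x + 18)^3 - 39 = x^3 + 54x^2 + 972x + 5793. Since g(x) = h(x + 18) where h(x) = x^3 - 39, and h is irreducible over Q (because 39 is not a perfect cube, so h has no rational root, and a monic cubic with no rational root is irreducible), g is also irreducible (irreducibility is preserved under the substitution x → x + 18). Hence m_α(x) = x^3 + 54x^2 + 972x + 5793.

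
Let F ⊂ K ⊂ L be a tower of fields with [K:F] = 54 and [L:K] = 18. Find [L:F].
[L:F] = 972

The tower law says that for any tower of field extensions F ⊂ K ⊂ L with finite degrees, [L:F] = [L:K] · [K:F]. Here this gives [L:F] = 18 · 54 = 972.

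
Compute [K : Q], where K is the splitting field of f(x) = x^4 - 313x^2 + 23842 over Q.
[K : Q] = 4

Solving the quadratic in x^2: x^2 = (313 ± √(313^2 - 4·23842))/2 = (313 ± √2601)/2 = (313 ± 51)/2, giving x^2 = 131 or x^2 = 182. So f(x) = (x^2 - 131)(x^2 - 182) and the roots of f are ±√131, ±√182. Hence the splitting field is K = Q(√131, √182). Since 131 and 182 are distinct squarefree integers > 1, their product 23842 is not a perfect square, so √182 ∉ Q(√131). By the tower law [K:Q] = [Q(√131,√182):Q(√131)] · [Q(√131):Q] = 2 · 2 = 4.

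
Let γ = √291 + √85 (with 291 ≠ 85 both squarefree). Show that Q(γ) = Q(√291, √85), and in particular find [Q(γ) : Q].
[Q(γ) : Q] = 4 (equivalently, Q(γ) = Q(√291, √85))

Obviously Q(γ) ⊆ Q(√291, √85), and [Q(√291, √85):Q] = 4 (since 291, 85 are distinct squarefree integers > 1 with 24735 not a perfect square). To show equality we compute the minimal polynomial of γ. From γ = √291 + √85: γ^2 = 291 + 2√(24735) + 85 = 376 + 2√(24735), so γ^2 - 376 = 2√(24735); squaring, (γ^2 - 376)^2 = 4·24735, i.e. γ^4 - 752γ^2 + 141376 - 98940 = 0, i.e. γ^4 - 752γ^2 + 42436 = 0. So γ is a root of x^4 - 752x^2 + 42436. This polynomial is irreducible over Q: it has no rational root (each ±√291 ± √85 is irrational), and any factorization into two quadratics over Q would force √(24735) ∈ Q (pairing opposite roots) or √291, √85 ∈ Q (other pairings), all impossible. Hence [Q(γ):Q] = 4 = [Q(√291, √85):Q], so Q(γ) = Q(√291, √85).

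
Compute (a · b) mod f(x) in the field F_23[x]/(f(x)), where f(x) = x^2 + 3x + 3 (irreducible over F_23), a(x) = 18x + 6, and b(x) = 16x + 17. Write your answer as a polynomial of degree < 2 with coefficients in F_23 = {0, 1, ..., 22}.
a · b ≡ 21x + 20 (mod f(x))

Multiply in F_23[x]: a(x)·b(x) = (18x + 6)·(16x + 17) = 12x^2 + 11x + 10. This has degree ≥ 2, so divide by f(x) over F_23: 12x^2 + 11x + 10 = (12)·(x^2 + 3x + 3) + (21x + 20). Hence a·b ≡ 21x + 20 (mod f). (F_23[x]/(f) is a field with 23^2 = 529 elements since f is irreducible of degree 2.)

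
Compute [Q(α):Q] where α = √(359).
[Q(α):Q] = 2

[Q(α):Q] equals the degree of the minimal polynomial of α. Here α^2 = 359 and x^2 - 359 is irreducible (d = 359 is squarefree, ≠ 1, hence not a square), so deg(m_α) = 2. Thus [Q(α):Q] = 2.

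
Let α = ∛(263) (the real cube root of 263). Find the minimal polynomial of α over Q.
m_α(x) = x^3 - 263

α satisfies α^3 = 263, so x^3 - 263 annihilates α. By the rational root test, a rational root p/q (in lowest terms) of x^3 - 263 would satisfy p^3 = 263 q^3, forcing q = 1 and p^3 = 263; but 263 is not a perfect cube, contradiction. A monic cubic over Q with no rational root is irreducible (any nontrivial factorization would include a linear factor). Hence x^3 - 263 is the minimal polynomial of α, and in particular [Q(α):Q] = 3.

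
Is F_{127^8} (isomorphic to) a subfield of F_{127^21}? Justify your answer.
No: F_{127^8} is not a subfield of F_{127^21}

F_{p^m} embeds in F_{p^n} iff m | n. Here 8 ∤ 21 (since 21 = 2·8 + 5 with remainder 5 ≠ 0), so F_{127^8} is not a subfield of F_{127^21}. Equivalently: if it were, the tower law would give 8 = [F_{127^8}:F_127] dividing [F_{127^21}:F_127] = 21, contradiction.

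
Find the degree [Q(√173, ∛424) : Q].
[Q(√173, ∛424) : Q] = 6

Let L = Q(√173, ∛424). Since Q(√173) ⊂ L and [Q(√173):Q] = 2, the tower law gives 2 | [L:Q]. Likewise Q(∛424) ⊂ L with [Q(∛424):Q] = 3 (because 424 is not a perfect cube), so 3 | [L:Q]. As gcd(2,3) = 1, [L:Q] is divisible by 6. Conversely L is generated over Q by √173 and ∛424, so [L:Q] ≤ 2·3 = 6. Therefore [Q(√173, ∛424) : Q] = 6.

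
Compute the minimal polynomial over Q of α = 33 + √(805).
m_α(x) = x^2 - 66x + 284

From α - 33 = √(805), squaring gives (α - 33)^2 = 805, i.e. α^2 - 66α + 1089 = 805, so α^2 - 66α + 284 = 0. The discriminant of x^2 - 66x + 284 is (-66)^2 - 4·(284) = 4356 - 1136 = 3220, and 4·(805) is not a perfect square in Q since 805 is squarefree and ≠ 1. Hence x^2 - 66x + 284 is irreducible over Q and is the minimal polynomial of α.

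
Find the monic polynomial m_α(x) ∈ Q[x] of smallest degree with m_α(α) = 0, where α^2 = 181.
m_α(x) = x^2 - 181

α satisfies α^2 - 181 = 0, so x^2 - 181 annihilates α. Since d = 181 is squarefree and ≠ 1, it is not a perfect square in Q, so x^2 - 181 has no rational root and is therefore irreducible over Q (a degree-2 polynomial over a field is irreducible iff it has no root). Hence m_α(x) = x^2 - 181.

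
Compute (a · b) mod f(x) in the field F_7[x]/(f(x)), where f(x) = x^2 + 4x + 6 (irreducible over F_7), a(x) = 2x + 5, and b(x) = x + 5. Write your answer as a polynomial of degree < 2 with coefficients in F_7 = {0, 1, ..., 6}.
a · b ≡ 6 (mod f(x))

Multiply in F_7[x]: a(x)·b(x) = (2x + 5)·(x + 5) = 2x^2 + x + 4. This has degree ≥ 2, so divide by f(x) over F_7: 2x^2 + x + 4 = (2)·(x^2 + 4x + 6) + (6). Hence a·b ≡ 6 (mod f). (F_7[x]/(f) is a field with 7^2 = 49 elements since f is irreducible of degree 2.)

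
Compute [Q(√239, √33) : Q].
[Q(√239, √33) : Q] = 4

[Q(√239):Q] = 2 (min poly x^2 - 239, irreducible since 239 is squarefree > 1). For the top step, suppose √33 ∈ Q(√239), say √33 = c + d√239 with c, d ∈ Q. Squaring: 33 = c^2 + 239d^2 + 2cd√239. Since √239 ∉ Q this forces 2cd = 0. If d = 0 then √33 = c ∈ Q, contradicting 33 squarefree > 1. If c = 0 then 33 = 239d^2, so 239·33 = (239d)^2 is a perfect square in Q — but 239·33 = 7887 is not a perfect square (since 239 and 33 are distinct squarefree integers). Contradiction. Hence √33 ∉ Q(√239), so x^2 - 33 stays irreducible over Q(√239) and [Q(√239, √33) : Q(√239)] = 2. By the tower law, [Q(√239, √33) : Q] = 2 · 2 = 4.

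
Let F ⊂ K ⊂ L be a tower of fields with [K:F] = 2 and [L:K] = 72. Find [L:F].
[L:F] = 144

The tower law says that for any tower of field extensions F ⊂ K ⊂ L with finite degrees, [L:F] = [L:K] · [K:F]. Here this gives [L:F] = 72 · 2 = 144.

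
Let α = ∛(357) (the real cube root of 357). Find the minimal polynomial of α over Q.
m_α(x) = x^3 - 357

α satisfies α^3 = 357, so x^3 - 357 annihilates α. By the rational root test, a rational root p/q (in lowest terms) of x^3 - 357 would satisfy p^3 = 357 q^3, forcing q = 1 and p^3 = 357; but 357 is not a perfect cube, contradiction. A monic cubic over Q with no rational root is irreducible (any nontrivial factorization would include a linear factor). Hence x^3 - 357 is the minimal polynomial of α, and in particular [Q(α):Q] = 3.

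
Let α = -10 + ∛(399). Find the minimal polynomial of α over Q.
m_α(x) = x^3 + 30x^2 + 300x + 601

Set β = α + 10 = ∛(399), so β^3 = 399. Then (α + 10)^3 - 399 = 0, i.e. α is a root of g(x) = (x + 10)^3 - 399 = x^3 + 30x^2 + 300x + 601. Since g(x) = h(x + 10) where h(x) = x^3 - 399, and h is irreducible over Q (because 399 is not a perfect cube, so h has no rational root, and a monic cubic with no rational root is irreducible), g is also irreducible (irreducibility is preserved under the substitution x → x + 10). Hence m_α(x) = x^3 + 30x^2 + 300x + 601.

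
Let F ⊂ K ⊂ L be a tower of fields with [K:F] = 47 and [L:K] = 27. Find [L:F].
[L:F] = 1269

The tower law says that for any tower of field extensions F ⊂ K ⊂ L with finite degrees, [L:F] = [L:K] · [K:F]. Here this gives [L:F] = 27 · 47 = 1269.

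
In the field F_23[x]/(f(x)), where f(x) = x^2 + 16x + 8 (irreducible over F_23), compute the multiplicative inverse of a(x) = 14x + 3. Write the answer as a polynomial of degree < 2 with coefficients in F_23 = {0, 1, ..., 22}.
a(x)^(-1) ≡ 4x + 4 (mod f(x))

Since f is irreducible over F_23, F_23[x]/(f) is a field and a(x) ≠ 0 has an inverse. Apply the extended Euclidean algorithm to f(x) and a(x) in F_23[x]: f(x) = (5x + 5)·a(x) + (16). The last nonzero remainder is the constant 16 = gcd(f, a) in F_23. Back-substituting through the division chain expresses 16 = s(x)·a(x) + t(x)·f(x) with s(x) ≡ 18x + 18 (mod f), so (18x + 18)·a(x) ≡ 16 (mod f). Multiplying by 16^(-1) ≡ 13 in F_23 gives a(x)^(-1) ≡ 13·(18x + 18) ≡ 4x + 4 (mod f). Check: (14x + 3)·(4x + 4) = 10x^2 + 22x + 12 ≡ 1 (mod x^2 + 16x + 8).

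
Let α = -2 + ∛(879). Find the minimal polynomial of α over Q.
m_α(x) = x^3 + 6x^2 + 12x - 871

Set β = α + 2 = ∛(879), so β^3 = 879. Then (α + 2)^3 - 879 = 0, i.e. α is a root of g(x) = (x + 2)^3 - 879 = x^3 + 6x^2 + 12x - 871. Since g(x) = h(x + 2) where h(x) = x^3 - 879, and h is irreducible over Q (because 879 is not a perfect cube, so h has no rational root, and a monic cubic with no rational root is irreducible), g is also irreducible (irreducibility is preserved under the substitution x → x + 2). Hence m_α(x) = x^3 + 6x^2 + 12x - 871.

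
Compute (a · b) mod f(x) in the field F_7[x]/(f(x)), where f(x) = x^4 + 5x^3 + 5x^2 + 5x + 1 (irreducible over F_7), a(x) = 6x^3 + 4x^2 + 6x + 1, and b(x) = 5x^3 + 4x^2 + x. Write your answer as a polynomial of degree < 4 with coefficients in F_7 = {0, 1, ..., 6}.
a · b ≡ 3x^3 + 2x^2 + 5x + 2 (mod f(x))

Multiply in F_7[x]: a(x)·b(x) = (6x^3 + 4x^2 + 6x + 1)·(5x^3 + 4x^2 + x) = 2x^6 + 2x^5 + 3x^4 + 5x^3 + 3x^2 + x. This has degree ≥ 4, so divide by f(x) over F_7: 2x^6 + 2x^5 + 3x^4 + 5x^3 + 3x^2 + x = (2x^2 + 6x + 5)·(x^4 + 5x^3 + 5x^2 + 5x + 1) + (3x^3 + 2x^2 + 5x + 2). Hence a·b ≡ 3x^3 + 2x^2 + 5x + 2 (mod f). (F_7[x]/(f) is a field with 7^4 = 2401 elements since f is irreducible of degree 4.)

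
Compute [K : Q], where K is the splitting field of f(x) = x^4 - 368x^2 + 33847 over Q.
[K : Q] = 4

Solving the quadratic in x^2: x^2 = (368 ± √(368^2 - 4·33847))/2 = (368 ± √36)/2 = (368 ± 6)/2, giving x^2 = 181 or x^2 = 187. So f(x) = (x^2 - 181)(x^2 - 187) and the roots of f are ±√181, ±√187. Hence the splitting field is K = Q(√181, √187). Since 181 and 187 are distinct squarefree integers > 1, their product 33847 is not a perfect square, so √187 ∉ Q(√181). By the tower law [K:Q] = [Q(√181,√187):Q(√181)] · [Q(√181):Q] = 2 · 2 = 4.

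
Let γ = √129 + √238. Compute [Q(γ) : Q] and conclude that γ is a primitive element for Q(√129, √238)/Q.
[Q(γ) : Q] = 4 (equivalently, Q(γ) = Q(√129, √238))

Obviously Q(γ) ⊆ Q(√129, √238), and [Q(√129, √238):Q] = 4 (since 129, 238 are distinct squarefree integers > 1 with 30702 not a perfect square). To show equality we compute the minimal polynomial of γ. From γ = √129 + √238: γ^2 = 129 + 2√(30702) + 238 = 367 + 2√(30702), so γ^2 - 367 = 2√(30702); squaring, (γ^2 - 367)^2 = 4·30702, i.e. γ^4 - 734γ^2 + 134689 - 122808 = 0, i.e. γ^4 - 734γ^2 + 11881 = 0. So γ is a root of x^4 - 734x^2 + 11881. This polynomial is irreducible over Q: it has no rational root (each ±√129 ± √238 is irrational), and any factorization into two quadratics over Q would force √(30702) ∈ Q (pairing opposite roots) or √129, √238 ∈ Q (other pairings), all impossible. Hence [Q(γ):Q] = 4 = [Q(√129, √238):Q], so Q(γ) = Q(√129, √238).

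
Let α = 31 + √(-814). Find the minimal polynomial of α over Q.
m_α(x) = x^2 - 62x + 1775

From α - 31 = √(-814), squaring gives (α - 31)^2 = -814, i.e. α^2 - 62α + 961 = -814, so α^2 - 62α + 1775 = 0. The discriminant of x^2 - 62x + 1775 is (-62)^2 - 4·(1775) = 3844 - 7100 = -3256, and 4·(-814) is not a perfect square in Q since -814 is squarefree and ≠ 1. Hence x^2 - 62x + 1775 is irreducible over Q and is the minimal polynomial of α.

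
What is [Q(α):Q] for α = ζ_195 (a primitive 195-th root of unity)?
[Q(α):Q] = 96

The minimal polynomial of ζ_195 over Q is the 195-th cyclotomic polynomial Φ_195(x), which is irreducible over Q and has degree φ(195) = 96. Hence [Q(α):Q] = φ(195) = 96.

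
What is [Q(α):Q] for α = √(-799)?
[Q(α):Q] = 2

[Q(α):Q] equals the degree of the minimal polynomial of α. Here α^2 = -799 and x^2 + 799 is irreducible (d = -799 is squarefree, ≠ 1, hence not a square), so deg(m_α) = 2. Thus [Q(α):Q] = 2.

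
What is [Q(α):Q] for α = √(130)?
[Q(α):Q] = 2

[Q(α):Q] equals the degree of the minimal polynomial of α. Here α^2 = 130 and x^2 - 130 is irreducible (d = 130 is squarefree, ≠ 1, hence not a square), so deg(m_α) = 2. Thus [Q(α):Q] = 2.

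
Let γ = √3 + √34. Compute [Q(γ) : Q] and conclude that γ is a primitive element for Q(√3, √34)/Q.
[Q(γ) : Q] = 4 (equivalently, Q(γ) = Q(√3, √34))

Obviously Q(γ) ⊆ Q(√3, √34), and [Q(√3, √34):Q] = 4 (since 3, 34 are distinct squarefree integers > 1 with 102 not a perfect square). To show equality we compute the minimal polynomial of γ. From γ = √3 + √34: γ^2 = 3 + 2√(102) + 34 = 37 + 2√(102), so γ^2 - 37 = 2√(102); squaring, (γ^2 - 37)^2 = 4·102, i.e. γ^4 - 74γ^2 + 1369 - 408 = 0, i.e. γ^4 - 74γ^2 + 961 = 0. So γ is a root of x^4 - 74x^2 + 961. This polynomial is irreducible over Q: it has no rational root (each ±√3 ± √34 is irrational), and any factorization into two quadratics over Q would force √(102) ∈ Q (pairing opposite roots) or √3, √34 ∈ Q (other pairings), all impossible. Hence [Q(γ):Q] = 4 = [Q(√3, √34):Q], so Q(γ) = Q(√3, √34).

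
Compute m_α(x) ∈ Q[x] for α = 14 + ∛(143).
m_α(x) = x^3 - 42x^2 + 588x - 2887

Set β = α - 14 = ∛(143), so β^3 = 143. Then (α - 14)^3 - 143 = 0, i.e. α is a root of g(x) = (x - 14)^3 - 143 = x^3 - 42x^2 + 588x - 2887. Since g(x) = h(x - 14) where h(x) = x^3 - 143, and h is irreducible over Q (because 143 is not a perfect cube, so h has no rational root, and a monic cubic with no rational root is irreducible), g is also irreducible (irreducibility is preserved under the substitution x → x - 14). Hence m_α(x) = x^3 - 42x^2 + 588x - 2887.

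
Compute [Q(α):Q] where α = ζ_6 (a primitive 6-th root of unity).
[Q(α):Q] = 2

The minimal polynomial of ζ_6 over Q is the 6-th cyclotomic polynomial Φ_6(x), which is irreducible over Q and has degree φ(6) = 2. Hence [Q(α):Q] = φ(6) = 2.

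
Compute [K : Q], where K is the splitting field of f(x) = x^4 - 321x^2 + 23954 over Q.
[K : Q] = 4

Solving the quadratic in x^2: x^2 = (321 ± √(321^2 - 4·23954))/2 = (321 ± √7225)/2 = (321 ± 85)/2, giving x^2 = 203 or x^2 = 118. So f(x) = (x^2 - 203)(x^2 - 118) and the roots of f are ±√203, ±√118. Hence the splitting field is K = Q(√203, √118). Since 203 and 118 are distinct squarefree integers > 1, their product 23954 is not a perfect square, so √118 ∉ Q(√203). By the tower law [K:Q] = [Q(√203,√118):Q(√203)] · [Q(√203):Q] = 2 · 2 = 4.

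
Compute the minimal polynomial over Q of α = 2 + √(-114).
m_α(x) = x^2 - 4x + 118

From α - 2 = √(-114), squaring gives (α - 2)^2 = -114, i.e. α^2 - 4α + 4 = -114, so α^2 - 4α + 118 = 0. The discriminant of x^2 - 4x + 118 is (-4)^2 - 4·(118) = 16 - 472 = -456, and 4·(-114) is not a perfect square in Q since -114 is squarefree and ≠ 1. Hence x^2 - 4x + 118 is irreducible over Q and is the minimal polynomial of α.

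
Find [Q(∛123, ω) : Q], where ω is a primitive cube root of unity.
[Q(∛123, ω) : Q] = 6

[Q(∛123):Q] = 3 (min poly x^3 - 123, irreducible since 123 is not a perfect cube). [Q(ω):Q] = 2 (min poly x^2 + x + 1). Since Q(∛123) ⊂ R and ω ∉ R, we have ω ∉ Q(∛123), so x^2 + x + 1 remains irreducible over Q(∛123) and [Q(∛123, ω) : Q(∛123)] = 2. By the tower law, [Q(∛123, ω) : Q] = 3 · 2 = 6. (In fact Q(∛123, ω) is the splitting field of x^3 - 123 over Q.)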